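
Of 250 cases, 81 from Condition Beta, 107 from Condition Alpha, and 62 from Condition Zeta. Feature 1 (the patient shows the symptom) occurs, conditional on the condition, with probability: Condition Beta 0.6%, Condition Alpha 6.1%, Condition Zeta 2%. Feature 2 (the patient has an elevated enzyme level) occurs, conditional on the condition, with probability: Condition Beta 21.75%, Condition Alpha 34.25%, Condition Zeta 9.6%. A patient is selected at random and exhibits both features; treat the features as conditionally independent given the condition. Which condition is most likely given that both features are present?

Condition Alpha

Prior × likelihood for each hypothesis:
  Condition Beta: 0.324 × 0.006 × 0.2175 = 0.00042282
  Condition Alpha: 0.428 × 0.061 × 0.3425 = 0.00894199
  Condition Zeta: 0.248 × 0.02 × 0.096 = 0.00047616
Total = 0.00984097.
Largest term belongs to Condition Alpha, so Condition Alpha is most probable.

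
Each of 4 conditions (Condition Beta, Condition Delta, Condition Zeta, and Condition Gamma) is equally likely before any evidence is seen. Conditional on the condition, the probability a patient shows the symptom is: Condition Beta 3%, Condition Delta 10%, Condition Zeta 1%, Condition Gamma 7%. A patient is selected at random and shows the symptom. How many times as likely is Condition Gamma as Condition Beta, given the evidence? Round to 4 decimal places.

2.3333

With a uniform prior (1/4 each), posterior ∝ likelihood:
  Condition Beta: 0.03
  Condition Delta: 0.1
  Condition Zeta: 0.01
  Condition Gamma: 0.07
Sum = 0.21.
The ratio is 0.07 / 0.03 (the normalizer cancels) = 2.3333.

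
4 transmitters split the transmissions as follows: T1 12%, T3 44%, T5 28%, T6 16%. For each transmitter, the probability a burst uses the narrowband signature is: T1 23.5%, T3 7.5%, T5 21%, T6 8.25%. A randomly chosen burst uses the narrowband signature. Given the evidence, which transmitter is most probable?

Compute prior × likelihood for every hypothesis:
  T1: 0.12 × 0.235 = 0.0282
  T3: 0.44 × 0.075 = 0.033
  T5: 0.28 × 0.21 = 0.0588
  T6: 0.16 × 0.0825 = 0.0132
Total = 0.1332.
Largest term belongs to T5, so T5 is most probable.

T5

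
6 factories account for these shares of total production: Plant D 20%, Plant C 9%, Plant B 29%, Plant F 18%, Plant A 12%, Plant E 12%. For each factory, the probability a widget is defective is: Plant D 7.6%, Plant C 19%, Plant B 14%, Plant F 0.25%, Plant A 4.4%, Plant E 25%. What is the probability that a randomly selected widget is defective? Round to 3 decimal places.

Unnormalized posteriors (prior × likelihood):
  Plant D: 0.2 × 0.076 = 0.0152
  Plant C: 0.09 × 0.19 = 0.0171
  Plant B: 0.29 × 0.14 = 0.0406
  Plant F: 0.18 × 0.0025 = 0.00045
  Plant A: 0.12 × 0.044 = 0.00528
  Plant E: 0.12 × 0.25 = 0.03
P(defective) = 0.0152 + 0.0171 + 0.0406 + 0.00045 + 0.00528 + 0.03 = 0.10863 → 0.109.

0.109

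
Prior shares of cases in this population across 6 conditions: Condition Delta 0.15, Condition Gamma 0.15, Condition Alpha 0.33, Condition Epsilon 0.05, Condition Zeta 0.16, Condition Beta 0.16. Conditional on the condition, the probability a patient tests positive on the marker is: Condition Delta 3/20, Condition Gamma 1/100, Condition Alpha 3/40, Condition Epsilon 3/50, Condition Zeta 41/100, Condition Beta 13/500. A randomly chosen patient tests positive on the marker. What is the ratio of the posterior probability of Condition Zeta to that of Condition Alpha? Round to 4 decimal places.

Unnormalized posteriors (prior × likelihood):
  Condition Delta: 0.15 × 0.15 = 0.0225
  Condition Gamma: 0.15 × 0.01 = 0.0015
  Condition Alpha: 0.33 × 0.075 = 0.02475
  Condition Epsilon: 0.05 × 0.06 = 0.003
  Condition Zeta: 0.16 × 0.41 = 0.0656
  Condition Beta: 0.16 × 0.026 = 0.00416
Total = 0.12151.
The ratio is 0.0656 / 0.02475 (the normalizer cancels) = 2.6505.

2.6505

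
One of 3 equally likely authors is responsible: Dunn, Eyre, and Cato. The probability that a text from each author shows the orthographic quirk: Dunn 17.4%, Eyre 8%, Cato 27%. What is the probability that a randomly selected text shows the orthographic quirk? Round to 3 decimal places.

With a uniform prior (1/3 each), posterior ∝ likelihood:
  Dunn: 0.174
  Eyre: 0.08
  Cato: 0.27
P(quirk) = (1/3) × (0.174 + 0.08 + 0.27) = 0.524/3 ≈ 0.175.

0.175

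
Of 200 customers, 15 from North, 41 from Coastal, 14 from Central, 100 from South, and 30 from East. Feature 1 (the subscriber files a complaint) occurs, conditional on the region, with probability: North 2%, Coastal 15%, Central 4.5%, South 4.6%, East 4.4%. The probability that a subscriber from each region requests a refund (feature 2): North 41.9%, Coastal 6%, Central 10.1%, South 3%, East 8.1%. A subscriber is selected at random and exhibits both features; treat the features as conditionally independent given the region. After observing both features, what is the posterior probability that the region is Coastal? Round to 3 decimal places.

0.459

Compute prior × likelihood for every hypothesis:
  North: 0.075 × 0.02 × 0.419 = 0.0006285
  Coastal: 0.205 × 0.15 × 0.06 = 0.001845
  Central: 0.07 × 0.045 × 0.101 = 0.00031815
  South: 0.5 × 0.046 × 0.03 = 0.00069
  East: 0.15 × 0.044 × 0.081 = 0.0005346
Total = 0.00401625.
P(Coastal | evidence) = 0.001845 / 0.00401625 ≈ 0.459.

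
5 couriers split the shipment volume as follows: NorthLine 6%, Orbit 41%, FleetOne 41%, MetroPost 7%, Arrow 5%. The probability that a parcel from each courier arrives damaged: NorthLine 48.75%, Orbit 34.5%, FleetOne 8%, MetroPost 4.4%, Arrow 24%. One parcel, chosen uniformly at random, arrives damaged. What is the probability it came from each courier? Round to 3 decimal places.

Prior × likelihood for each hypothesis:
  NorthLine: 0.06 × 0.4875 = 0.02925
  Orbit: 0.41 × 0.345 = 0.14145
  FleetOne: 0.41 × 0.08 = 0.0328
  MetroPost: 0.07 × 0.044 = 0.00308
  Arrow: 0.05 × 0.24 = 0.012
Total = 0.21858.
P(NorthLine | damaged) = 0.02925/0.21858 ≈ 0.134
P(Orbit | damaged) = 0.14145/0.21858 ≈ 0.647
P(FleetOne | damaged) = 0.0328/0.21858 ≈ 0.150
P(MetroPost | damaged) = 0.00308/0.21858 ≈ 0.014
P(Arrow | damaged) = 0.012/0.21858 ≈ 0.055
(Check: 0.134+0.647+0.150+0.014+0.055 = 1.000.)

NorthLine 0.134, Orbit 0.647, FleetOne 0.150, MetroPost 0.014, Arrow 0.055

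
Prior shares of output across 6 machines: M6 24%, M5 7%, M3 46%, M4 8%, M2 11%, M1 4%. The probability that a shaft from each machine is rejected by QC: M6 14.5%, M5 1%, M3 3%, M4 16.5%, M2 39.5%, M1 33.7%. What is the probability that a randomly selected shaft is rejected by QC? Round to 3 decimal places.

0.119

By Bayes' rule, posterior ∝ prior × likelihood:
  M6: 0.24 × 0.145 = 0.0348
  M5: 0.07 × 0.01 = 0.0007
  M3: 0.46 × 0.03 = 0.0138
  M4: 0.08 × 0.165 = 0.0132
  M2: 0.11 × 0.395 = 0.04345
  M1: 0.04 × 0.337 = 0.01348
P(rejected) = 0.0348 + 0.0007 + 0.0138 + 0.0132 + 0.04345 + 0.01348 = 0.11943 → 0.119.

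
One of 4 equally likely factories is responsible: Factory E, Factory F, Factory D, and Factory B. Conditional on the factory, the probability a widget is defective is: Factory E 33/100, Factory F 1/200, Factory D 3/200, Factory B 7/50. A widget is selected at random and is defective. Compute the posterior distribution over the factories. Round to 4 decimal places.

With a uniform prior (1/4 each), posterior ∝ likelihood:
  Factory E: 0.33
  Factory F: 0.005
  Factory D: 0.015
  Factory B: 0.14
Total = 0.49.
P(Factory E | defective) = 0.33/0.49 ≈ 0.6735
P(Factory F | defective) = 0.005/0.49 ≈ 0.0102
P(Factory D | defective) = 0.015/0.49 ≈ 0.0306
P(Factory B | defective) = 0.14/0.49 ≈ 0.2857

Factory E 0.6735, Factory F 0.0102, Factory D 0.0306, Factory B 0.2857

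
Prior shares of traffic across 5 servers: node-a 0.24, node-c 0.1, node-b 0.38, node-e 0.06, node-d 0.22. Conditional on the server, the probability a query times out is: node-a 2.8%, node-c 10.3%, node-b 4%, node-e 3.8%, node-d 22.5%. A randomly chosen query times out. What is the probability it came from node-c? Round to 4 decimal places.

By Bayes' rule, posterior ∝ prior × likelihood:
  node-a: 0.24 × 0.028 = 0.00672
  node-c: 0.1 × 0.103 = 0.0103
  node-b: 0.38 × 0.04 = 0.0152
  node-e: 0.06 × 0.038 = 0.00228
  node-d: 0.22 × 0.225 = 0.0495
Normalizing constant = 0.084.
P(node-c | evidence) = 0.0103 / 0.084 ≈ 0.1226.

0.1226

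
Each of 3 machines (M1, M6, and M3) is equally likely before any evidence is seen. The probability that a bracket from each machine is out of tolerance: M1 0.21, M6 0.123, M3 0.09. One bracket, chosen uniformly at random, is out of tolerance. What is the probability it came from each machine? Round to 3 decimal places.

With a uniform prior (1/3 each), posterior ∝ likelihood:
  M1: 0.21
  M6: 0.123
  M3: 0.09
Total = 0.423.
P(M1 | oversize) = 0.21/0.423 ≈ 0.496
P(M6 | oversize) = 0.123/0.423 ≈ 0.291
P(M3 | oversize) = 0.09/0.423 ≈ 0.213

M1 0.496, M6 0.291, M3 0.213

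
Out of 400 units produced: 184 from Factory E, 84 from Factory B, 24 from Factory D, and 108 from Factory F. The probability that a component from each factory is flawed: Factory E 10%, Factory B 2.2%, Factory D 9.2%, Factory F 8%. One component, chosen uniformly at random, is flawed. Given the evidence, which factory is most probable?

By Bayes' rule, posterior ∝ prior × likelihood:
  Factory E: 0.46 × 0.1 = 0.046
  Factory B: 0.21 × 0.022 = 0.00462
  Factory D: 0.06 × 0.092 = 0.00552
  Factory F: 0.27 × 0.08 = 0.0216
Normalizing constant = 0.07774.
Largest term belongs to Factory E, so Factory E is most probable.

Factory E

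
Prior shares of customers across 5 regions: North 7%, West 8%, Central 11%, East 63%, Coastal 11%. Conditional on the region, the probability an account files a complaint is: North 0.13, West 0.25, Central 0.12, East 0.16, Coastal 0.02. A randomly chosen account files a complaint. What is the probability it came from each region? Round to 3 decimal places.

Compute prior × likelihood for every hypothesis:
  North: 0.07 × 0.13 = 0.0091
  West: 0.08 × 0.25 = 0.02
  Central: 0.11 × 0.12 = 0.0132
  East: 0.63 × 0.16 = 0.1008
  Coastal: 0.11 × 0.02 = 0.0022
Total = 0.1453.
P(North | complaint) = 0.0091/0.1453 ≈ 0.063
P(West | complaint) = 0.02/0.1453 ≈ 0.138
P(Central | complaint) = 0.0132/0.1453 ≈ 0.091
P(East | complaint) = 0.1008/0.1453 ≈ 0.694
P(Coastal | complaint) = 0.0022/0.1453 ≈ 0.015
(Check: 0.063+0.138+0.091+0.694+0.015 = 1.001.)

North 0.063, West 0.138, Central 0.091, East 0.694, Coastal 0.015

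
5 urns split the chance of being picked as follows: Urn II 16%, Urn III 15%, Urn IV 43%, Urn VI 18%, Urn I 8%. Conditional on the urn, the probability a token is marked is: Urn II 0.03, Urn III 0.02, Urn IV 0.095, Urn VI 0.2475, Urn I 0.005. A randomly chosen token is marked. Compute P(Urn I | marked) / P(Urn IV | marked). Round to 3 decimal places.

Unnormalized posteriors (prior × likelihood):
  Urn II: 0.16 × 0.03 = 0.0048
  Urn III: 0.15 × 0.02 = 0.003
  Urn IV: 0.43 × 0.095 = 0.04085
  Urn VI: 0.18 × 0.2475 = 0.04455
  Urn I: 0.08 × 0.005 = 0.0004
Sum = 0.0936.
The ratio is 0.0004 / 0.04085 (the normalizer cancels) = 0.010.

0.010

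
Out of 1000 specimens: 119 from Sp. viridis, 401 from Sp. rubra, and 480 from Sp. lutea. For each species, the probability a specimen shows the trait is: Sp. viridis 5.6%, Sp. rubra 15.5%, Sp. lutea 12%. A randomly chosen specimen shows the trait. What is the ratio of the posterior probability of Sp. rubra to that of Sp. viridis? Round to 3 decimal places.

Prior × likelihood for each hypothesis:
  Sp. viridis: 0.119 × 0.056 = 0.006664
  Sp. rubra: 0.401 × 0.155 = 0.062155
  Sp. lutea: 0.48 × 0.12 = 0.0576
Normalizing constant = 0.126419.
The ratio is 0.062155 / 0.006664 (the normalizer cancels) = 9.327.

9.327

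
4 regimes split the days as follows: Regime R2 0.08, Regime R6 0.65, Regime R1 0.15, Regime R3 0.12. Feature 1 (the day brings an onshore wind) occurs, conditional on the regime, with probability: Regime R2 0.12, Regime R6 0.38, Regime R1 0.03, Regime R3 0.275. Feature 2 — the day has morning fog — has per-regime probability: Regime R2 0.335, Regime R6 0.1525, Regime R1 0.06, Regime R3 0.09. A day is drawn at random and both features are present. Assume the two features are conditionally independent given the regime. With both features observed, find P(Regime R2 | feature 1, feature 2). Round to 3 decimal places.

0.073

Unnormalized posteriors (prior × likelihood):
  Regime R2: 0.08 × 0.12 × 0.335 = 0.003216
  Regime R6: 0.65 × 0.38 × 0.1525 = 0.0376675
  Regime R1: 0.15 × 0.03 × 0.06 = 0.00027
  Regime R3: 0.12 × 0.275 × 0.09 = 0.00297
Sum = 0.0441235.
P(Regime R2 | evidence) = 0.003216 / 0.0441235 ≈ 0.073.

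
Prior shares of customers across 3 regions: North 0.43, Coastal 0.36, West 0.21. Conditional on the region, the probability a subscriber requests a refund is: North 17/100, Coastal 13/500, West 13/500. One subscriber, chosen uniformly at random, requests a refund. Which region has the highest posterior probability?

North

Unnormalized posteriors (prior × likelihood):
  North: 0.43 × 0.17 = 0.0731
  Coastal: 0.36 × 0.026 = 0.00936
  West: 0.21 × 0.026 = 0.00546
Sum = 0.08792.
Largest term belongs to North, so North is most probable.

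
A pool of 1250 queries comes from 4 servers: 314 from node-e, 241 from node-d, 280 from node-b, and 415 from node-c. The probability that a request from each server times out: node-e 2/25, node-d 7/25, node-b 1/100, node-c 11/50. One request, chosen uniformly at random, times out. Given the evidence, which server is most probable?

node-c

Prior × likelihood for each hypothesis:
  node-e: 0.2512 × 0.08 = 0.020096
  node-d: 0.1928 × 0.28 = 0.053984
  node-b: 0.224 × 0.01 = 0.00224
  node-c: 0.332 × 0.22 = 0.07304
Sum = 0.14936.
Largest term belongs to node-c, so node-c is most probable.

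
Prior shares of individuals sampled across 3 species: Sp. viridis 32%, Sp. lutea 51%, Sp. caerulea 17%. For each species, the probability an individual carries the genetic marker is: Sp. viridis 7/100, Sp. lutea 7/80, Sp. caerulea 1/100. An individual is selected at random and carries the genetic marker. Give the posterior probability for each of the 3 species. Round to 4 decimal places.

By Bayes' rule, posterior ∝ prior × likelihood:
  Sp. viridis: 0.32 × 0.07 = 0.0224
  Sp. lutea: 0.51 × 0.0875 = 0.044625
  Sp. caerulea: 0.17 × 0.01 = 0.0017
Sum = 0.068725.
P(Sp. viridis | marker) = 0.0224/0.068725 ≈ 0.3259
P(Sp. lutea | marker) = 0.044625/0.068725 ≈ 0.6493
P(Sp. caerulea | marker) = 0.0017/0.068725 ≈ 0.0247

Sp. viridis 0.3259, Sp. lutea 0.6493, Sp. caerulea 0.0247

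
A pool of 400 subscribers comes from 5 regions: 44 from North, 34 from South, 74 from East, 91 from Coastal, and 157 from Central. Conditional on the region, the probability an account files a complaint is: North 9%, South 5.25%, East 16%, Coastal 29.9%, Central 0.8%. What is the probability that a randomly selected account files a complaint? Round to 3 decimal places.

0.115

Prior × likelihood for each hypothesis:
  North: 0.11 × 0.09 = 0.0099
  South: 0.085 × 0.0525 = 0.0044625
  East: 0.185 × 0.16 = 0.0296
  Coastal: 0.2275 × 0.299 = 0.0680225
  Central: 0.3925 × 0.008 = 0.00314
P(complaint) = 0.0099 + 0.0044625 + 0.0296 + 0.0680225 + 0.00314 = 0.115125 → 0.115.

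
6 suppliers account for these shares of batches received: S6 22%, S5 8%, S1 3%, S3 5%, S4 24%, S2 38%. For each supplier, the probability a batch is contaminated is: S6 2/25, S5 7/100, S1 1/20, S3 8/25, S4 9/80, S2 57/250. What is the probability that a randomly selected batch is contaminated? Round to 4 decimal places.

Prior × likelihood for each hypothesis:
  S6: 0.22 × 0.08 = 0.0176
  S5: 0.08 × 0.07 = 0.0056
  S1: 0.03 × 0.05 = 0.0015
  S3: 0.05 × 0.32 = 0.016
  S4: 0.24 × 0.1125 = 0.027
  S2: 0.38 × 0.228 = 0.08664
P(contaminated) = 0.0176 + 0.0056 + 0.0015 + 0.016 + 0.027 + 0.08664 = 0.15434 → 0.1543.

0.1543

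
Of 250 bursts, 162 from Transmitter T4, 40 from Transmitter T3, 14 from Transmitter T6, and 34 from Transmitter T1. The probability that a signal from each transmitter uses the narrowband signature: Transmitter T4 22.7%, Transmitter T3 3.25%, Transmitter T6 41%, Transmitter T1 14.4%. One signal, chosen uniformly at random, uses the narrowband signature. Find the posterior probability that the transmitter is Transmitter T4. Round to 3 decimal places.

0.755

Unnormalized posteriors (prior × likelihood):
  Transmitter T4: 0.648 × 0.227 = 0.147096
  Transmitter T3: 0.16 × 0.0325 = 0.0052
  Transmitter T6: 0.056 × 0.41 = 0.02296
  Transmitter T1: 0.136 × 0.144 = 0.019584
Sum = 0.19484.
P(Transmitter T4 | evidence) = 0.147096 / 0.19484 ≈ 0.755.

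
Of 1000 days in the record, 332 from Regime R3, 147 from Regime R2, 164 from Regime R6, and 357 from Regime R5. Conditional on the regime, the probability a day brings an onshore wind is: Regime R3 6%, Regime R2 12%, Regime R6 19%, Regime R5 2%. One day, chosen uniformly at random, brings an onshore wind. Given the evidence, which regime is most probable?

Compute prior × likelihood for every hypothesis:
  Regime R3: 0.332 × 0.06 = 0.01992
  Regime R2: 0.147 × 0.12 = 0.01764
  Regime R6: 0.164 × 0.19 = 0.03116
  Regime R5: 0.357 × 0.02 = 0.00714
Total = 0.07586.
Largest term belongs to Regime R6, so Regime R6 is most probable.

Regime R6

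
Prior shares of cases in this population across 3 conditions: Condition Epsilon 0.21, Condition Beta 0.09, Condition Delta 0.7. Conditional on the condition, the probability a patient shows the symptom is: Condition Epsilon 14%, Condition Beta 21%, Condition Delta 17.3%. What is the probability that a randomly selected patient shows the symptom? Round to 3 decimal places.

Prior × likelihood for each hypothesis:
  Condition Epsilon: 0.21 × 0.14 = 0.0294
  Condition Beta: 0.09 × 0.21 = 0.0189
  Condition Delta: 0.7 × 0.173 = 0.1211
P(symptomatic) = 0.0294 + 0.0189 + 0.1211 = 0.1694 → 0.169.

0.169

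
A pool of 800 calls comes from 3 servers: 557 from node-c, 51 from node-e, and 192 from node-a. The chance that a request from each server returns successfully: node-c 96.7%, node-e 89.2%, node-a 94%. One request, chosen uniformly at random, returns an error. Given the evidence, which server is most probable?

node-c

Taking complements, P(error | each) = node-c 0.033, node-e 0.108, node-a 0.06.
Compute prior × likelihood for every hypothesis:
  node-c: 0.69625 × 0.033 = 0.02297625
  node-e: 0.06375 × 0.108 = 0.006885
  node-a: 0.24 × 0.06 = 0.0144
Sum = 0.04426125.
Largest term belongs to node-c, so node-c is most probable.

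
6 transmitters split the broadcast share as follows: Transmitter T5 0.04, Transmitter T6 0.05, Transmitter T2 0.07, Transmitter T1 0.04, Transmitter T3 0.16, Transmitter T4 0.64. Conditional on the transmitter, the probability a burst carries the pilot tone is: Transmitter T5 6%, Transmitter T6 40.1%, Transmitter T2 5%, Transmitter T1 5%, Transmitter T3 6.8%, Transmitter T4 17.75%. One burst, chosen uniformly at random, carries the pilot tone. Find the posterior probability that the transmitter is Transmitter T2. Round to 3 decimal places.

Prior × likelihood for each hypothesis:
  Transmitter T5: 0.04 × 0.06 = 0.0024
  Transmitter T6: 0.05 × 0.401 = 0.02005
  Transmitter T2: 0.07 × 0.05 = 0.0035
  Transmitter T1: 0.04 × 0.05 = 0.002
  Transmitter T3: 0.16 × 0.068 = 0.01088
  Transmitter T4: 0.64 × 0.1775 = 0.1136
Total = 0.15243.
P(Transmitter T2 | evidence) = 0.0035 / 0.15243 ≈ 0.023.

0.023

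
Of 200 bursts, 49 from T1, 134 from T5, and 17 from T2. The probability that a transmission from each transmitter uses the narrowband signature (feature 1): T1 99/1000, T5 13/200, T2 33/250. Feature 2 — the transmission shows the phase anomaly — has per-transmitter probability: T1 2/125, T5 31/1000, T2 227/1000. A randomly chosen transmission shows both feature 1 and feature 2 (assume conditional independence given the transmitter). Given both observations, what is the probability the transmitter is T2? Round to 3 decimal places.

0.594

Unnormalized posteriors (prior × likelihood):
  T1: 0.245 × 0.099 × 0.016 = 0.00038808
  T5: 0.67 × 0.065 × 0.031 = 0.00135005
  T2: 0.085 × 0.132 × 0.227 = 0.00254694
Normalizing constant = 0.00428507.
P(T2 | evidence) = 0.00254694 / 0.00428507 ≈ 0.594.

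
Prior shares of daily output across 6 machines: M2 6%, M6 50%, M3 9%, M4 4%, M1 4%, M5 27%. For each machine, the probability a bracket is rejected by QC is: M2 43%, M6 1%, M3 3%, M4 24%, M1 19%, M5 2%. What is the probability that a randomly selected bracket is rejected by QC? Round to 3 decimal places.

Unnormalized posteriors (prior × likelihood):
  M2: 0.06 × 0.43 = 0.0258
  M6: 0.5 × 0.01 = 0.005
  M3: 0.09 × 0.03 = 0.0027
  M4: 0.04 × 0.24 = 0.0096
  M1: 0.04 × 0.19 = 0.0076
  M5: 0.27 × 0.02 = 0.0054
P(rejected) = 0.0258 + 0.005 + 0.0027 + 0.0096 + 0.0076 + 0.0054 = 0.0561 → 0.056.

0.056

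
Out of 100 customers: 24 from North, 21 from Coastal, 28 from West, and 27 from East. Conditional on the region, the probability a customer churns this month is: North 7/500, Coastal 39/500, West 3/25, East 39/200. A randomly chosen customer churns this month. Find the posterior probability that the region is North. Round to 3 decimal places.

Unnormalized posteriors (prior × likelihood):
  North: 0.24 × 0.014 = 0.00336
  Coastal: 0.21 × 0.078 = 0.01638
  West: 0.28 × 0.12 = 0.0336
  East: 0.27 × 0.195 = 0.05265
Normalizing constant = 0.10599.
P(North | evidence) = 0.00336 / 0.10599 ≈ 0.032.

0.032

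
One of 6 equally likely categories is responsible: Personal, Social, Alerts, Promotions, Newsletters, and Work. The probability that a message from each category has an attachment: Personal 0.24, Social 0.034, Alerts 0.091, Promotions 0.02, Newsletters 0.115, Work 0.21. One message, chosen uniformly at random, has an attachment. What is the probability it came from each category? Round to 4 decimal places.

Since the prior is uniform, the posterior is proportional to the likelihood:
  Personal: 0.24
  Social: 0.034
  Alerts: 0.091
  Promotions: 0.02
  Newsletters: 0.115
  Work: 0.21
Sum = 0.71.
P(Personal | attachment) = 0.24/0.71 ≈ 0.3380
P(Social | attachment) = 0.034/0.71 ≈ 0.0479
P(Alerts | attachment) = 0.091/0.71 ≈ 0.1282
P(Promotions | attachment) = 0.02/0.71 ≈ 0.0282
P(Newsletters | attachment) = 0.115/0.71 ≈ 0.1620
P(Work | attachment) = 0.21/0.71 ≈ 0.2958

Personal 0.3380, Social 0.0479, Alerts 0.1282, Promotions 0.0282, Newsletters 0.1620, Work 0.2958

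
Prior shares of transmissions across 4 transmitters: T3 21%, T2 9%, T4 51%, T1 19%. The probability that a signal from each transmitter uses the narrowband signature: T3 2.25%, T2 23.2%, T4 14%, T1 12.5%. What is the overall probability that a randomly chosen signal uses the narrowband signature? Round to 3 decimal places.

Prior × likelihood for each hypothesis:
  T3: 0.21 × 0.0225 = 0.004725
  T2: 0.09 × 0.232 = 0.02088
  T4: 0.51 × 0.14 = 0.0714
  T1: 0.19 × 0.125 = 0.02375
P(narrowband) = 0.004725 + 0.02088 + 0.0714 + 0.02375 = 0.120755 → 0.121.

0.121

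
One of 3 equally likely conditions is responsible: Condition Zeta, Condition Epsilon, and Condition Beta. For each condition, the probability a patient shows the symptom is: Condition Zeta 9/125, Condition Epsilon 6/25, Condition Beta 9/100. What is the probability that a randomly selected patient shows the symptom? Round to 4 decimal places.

With a uniform prior (1/3 each), posterior ∝ likelihood:
  Condition Zeta: 0.072
  Condition Epsilon: 0.24
  Condition Beta: 0.09
P(symptomatic) = (1/3) × (0.072 + 0.24 + 0.09) = 0.402/3 ≈ 0.1340.

0.1340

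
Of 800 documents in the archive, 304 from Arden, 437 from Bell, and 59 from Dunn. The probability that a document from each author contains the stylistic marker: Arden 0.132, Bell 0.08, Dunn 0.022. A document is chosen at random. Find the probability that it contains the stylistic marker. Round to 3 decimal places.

0.095

Prior × likelihood for each hypothesis:
  Arden: 0.38 × 0.132 = 0.05016
  Bell: 0.54625 × 0.08 = 0.0437
  Dunn: 0.07375 × 0.022 = 0.0016225
P(marker) = 0.05016 + 0.0437 + 0.0016225 = 0.0954825 → 0.095.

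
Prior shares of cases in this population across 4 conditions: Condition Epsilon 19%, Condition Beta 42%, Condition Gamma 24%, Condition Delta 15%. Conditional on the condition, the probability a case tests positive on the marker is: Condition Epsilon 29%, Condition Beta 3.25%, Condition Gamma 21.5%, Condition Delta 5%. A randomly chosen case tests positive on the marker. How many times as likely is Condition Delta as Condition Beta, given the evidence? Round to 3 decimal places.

Unnormalized posteriors (prior × likelihood):
  Condition Epsilon: 0.19 × 0.29 = 0.0551
  Condition Beta: 0.42 × 0.0325 = 0.01365
  Condition Gamma: 0.24 × 0.215 = 0.0516
  Condition Delta: 0.15 × 0.05 = 0.0075
Sum = 0.12785.
The ratio is 0.0075 / 0.01365 (the normalizer cancels) = 0.549.

0.549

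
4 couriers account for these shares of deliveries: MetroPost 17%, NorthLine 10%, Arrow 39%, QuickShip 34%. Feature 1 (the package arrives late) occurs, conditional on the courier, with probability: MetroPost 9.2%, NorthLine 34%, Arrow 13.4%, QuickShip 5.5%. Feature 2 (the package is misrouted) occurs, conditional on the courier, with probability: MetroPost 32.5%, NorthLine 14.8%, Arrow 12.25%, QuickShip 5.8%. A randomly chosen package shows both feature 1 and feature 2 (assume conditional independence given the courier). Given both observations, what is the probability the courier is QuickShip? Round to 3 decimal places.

By Bayes' rule, posterior ∝ prior × likelihood:
  MetroPost: 0.17 × 0.092 × 0.325 = 0.005083
  NorthLine: 0.1 × 0.34 × 0.148 = 0.005032
  Arrow: 0.39 × 0.134 × 0.1225 = 0.00640185
  QuickShip: 0.34 × 0.055 × 0.058 = 0.0010846
Total = 0.01760145.
P(QuickShip | evidence) = 0.0010846 / 0.01760145 ≈ 0.062.

0.062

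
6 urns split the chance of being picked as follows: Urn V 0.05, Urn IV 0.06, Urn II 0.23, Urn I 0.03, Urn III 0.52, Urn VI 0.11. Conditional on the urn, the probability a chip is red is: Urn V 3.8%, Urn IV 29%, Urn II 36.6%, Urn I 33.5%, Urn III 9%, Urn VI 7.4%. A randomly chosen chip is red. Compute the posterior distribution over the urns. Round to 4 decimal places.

Urn V 0.0113, Urn IV 0.1033, Urn II 0.4997, Urn I 0.0597, Urn III 0.2778, Urn VI 0.0483

Prior × likelihood for each hypothesis:
  Urn V: 0.05 × 0.038 = 0.0019
  Urn IV: 0.06 × 0.29 = 0.0174
  Urn II: 0.23 × 0.366 = 0.08418
  Urn I: 0.03 × 0.335 = 0.01005
  Urn III: 0.52 × 0.09 = 0.0468
  Urn VI: 0.11 × 0.074 = 0.00814
Total = 0.16847.
P(Urn V | red) = 0.0019/0.16847 ≈ 0.0113
P(Urn IV | red) = 0.0174/0.16847 ≈ 0.1033
P(Urn II | red) = 0.08418/0.16847 ≈ 0.4997
P(Urn I | red) = 0.01005/0.16847 ≈ 0.0597
P(Urn III | red) = 0.0468/0.16847 ≈ 0.2778
P(Urn VI | red) = 0.00814/0.16847 ≈ 0.0483
(Check: 0.0113+0.1033+0.4997+0.0597+0.2778+0.0483 = 1.0001.)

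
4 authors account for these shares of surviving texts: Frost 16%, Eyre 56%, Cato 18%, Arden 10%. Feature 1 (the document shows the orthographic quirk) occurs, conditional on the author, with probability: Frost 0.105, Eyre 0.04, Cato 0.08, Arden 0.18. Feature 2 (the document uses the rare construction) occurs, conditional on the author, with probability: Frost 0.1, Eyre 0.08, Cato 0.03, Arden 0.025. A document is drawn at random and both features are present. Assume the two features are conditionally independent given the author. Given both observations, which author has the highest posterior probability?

Eyre

Compute prior × likelihood for every hypothesis:
  Frost: 0.16 × 0.105 × 0.1 = 0.00168
  Eyre: 0.56 × 0.04 × 0.08 = 0.001792
  Cato: 0.18 × 0.08 × 0.03 = 0.000432
  Arden: 0.1 × 0.18 × 0.025 = 0.00045
Normalizing constant = 0.004354.
Largest term belongs to Eyre, so Eyre is most probable.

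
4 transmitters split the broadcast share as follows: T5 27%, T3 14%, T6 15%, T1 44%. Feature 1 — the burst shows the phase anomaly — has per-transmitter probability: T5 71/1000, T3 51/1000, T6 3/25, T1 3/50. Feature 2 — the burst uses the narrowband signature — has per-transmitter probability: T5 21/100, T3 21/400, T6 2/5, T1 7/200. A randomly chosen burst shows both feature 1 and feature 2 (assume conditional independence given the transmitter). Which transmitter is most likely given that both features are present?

T6

Prior × likelihood for each hypothesis:
  T5: 0.27 × 0.071 × 0.21 = 0.0040257
  T3: 0.14 × 0.051 × 0.0525 = 0.00037485
  T6: 0.15 × 0.12 × 0.4 = 0.0072
  T1: 0.44 × 0.06 × 0.035 = 0.000924
Sum = 0.01252455.
Largest term belongs to T6, so T6 is most probable.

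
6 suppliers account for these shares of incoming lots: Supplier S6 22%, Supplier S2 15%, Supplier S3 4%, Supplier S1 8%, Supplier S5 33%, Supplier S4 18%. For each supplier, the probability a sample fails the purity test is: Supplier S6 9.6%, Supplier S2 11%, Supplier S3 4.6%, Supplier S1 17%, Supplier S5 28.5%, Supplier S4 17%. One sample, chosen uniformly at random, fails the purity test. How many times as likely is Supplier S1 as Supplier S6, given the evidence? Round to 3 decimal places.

0.644

By Bayes' rule, posterior ∝ prior × likelihood:
  Supplier S6: 0.22 × 0.096 = 0.02112
  Supplier S2: 0.15 × 0.11 = 0.0165
  Supplier S3: 0.04 × 0.046 = 0.00184
  Supplier S1: 0.08 × 0.17 = 0.0136
  Supplier S5: 0.33 × 0.285 = 0.09405
  Supplier S4: 0.18 × 0.17 = 0.0306
Sum = 0.17771.
The ratio is 0.0136 / 0.02112 (the normalizer cancels) = 0.644.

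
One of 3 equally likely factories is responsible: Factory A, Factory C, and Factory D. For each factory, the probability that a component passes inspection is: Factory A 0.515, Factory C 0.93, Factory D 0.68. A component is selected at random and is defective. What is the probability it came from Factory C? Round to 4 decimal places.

0.0800

Taking complements, P(defective | each) = Factory A 0.485, Factory C 0.07, Factory D 0.32.
Since the prior is uniform, the posterior is proportional to the likelihood:
  Factory A: 0.485
  Factory C: 0.07
  Factory D: 0.32
Total = 0.875.
P(Factory C | evidence) = 0.07 / 0.875 ≈ 0.0800.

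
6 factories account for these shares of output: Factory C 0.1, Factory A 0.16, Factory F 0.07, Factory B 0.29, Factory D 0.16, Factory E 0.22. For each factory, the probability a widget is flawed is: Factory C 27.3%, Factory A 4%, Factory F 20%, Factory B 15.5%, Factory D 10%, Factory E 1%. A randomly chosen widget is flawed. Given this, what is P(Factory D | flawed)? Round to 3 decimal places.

0.144

Unnormalized posteriors (prior × likelihood):
  Factory C: 0.1 × 0.273 = 0.0273
  Factory A: 0.16 × 0.04 = 0.0064
  Factory F: 0.07 × 0.2 = 0.014
  Factory B: 0.29 × 0.155 = 0.04495
  Factory D: 0.16 × 0.1 = 0.016
  Factory E: 0.22 × 0.01 = 0.0022
Normalizing constant = 0.11085.
P(Factory D | evidence) = 0.016 / 0.11085 ≈ 0.144.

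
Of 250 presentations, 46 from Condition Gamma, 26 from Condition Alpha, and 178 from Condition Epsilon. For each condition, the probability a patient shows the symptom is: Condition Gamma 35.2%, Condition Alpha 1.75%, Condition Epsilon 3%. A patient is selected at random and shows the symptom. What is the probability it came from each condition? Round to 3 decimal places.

By Bayes' rule, posterior ∝ prior × likelihood:
  Condition Gamma: 0.184 × 0.352 = 0.064768
  Condition Alpha: 0.104 × 0.0175 = 0.00182
  Condition Epsilon: 0.712 × 0.03 = 0.02136
Total = 0.087948.
P(Condition Gamma | symptomatic) = 0.064768/0.087948 ≈ 0.736
P(Condition Alpha | symptomatic) = 0.00182/0.087948 ≈ 0.021
P(Condition Epsilon | symptomatic) = 0.02136/0.087948 ≈ 0.243

Condition Gamma 0.736, Condition Alpha 0.021, Condition Epsilon 0.243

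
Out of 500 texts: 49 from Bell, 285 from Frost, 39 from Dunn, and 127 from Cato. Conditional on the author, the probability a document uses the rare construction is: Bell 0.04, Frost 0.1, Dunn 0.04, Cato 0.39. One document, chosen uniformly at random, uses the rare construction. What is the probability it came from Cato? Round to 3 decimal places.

0.607

Prior × likelihood for each hypothesis:
  Bell: 0.098 × 0.04 = 0.00392
  Frost: 0.57 × 0.1 = 0.057
  Dunn: 0.078 × 0.04 = 0.00312
  Cato: 0.254 × 0.39 = 0.09906
Total = 0.1631.
P(Cato | evidence) = 0.09906 / 0.1631 ≈ 0.607.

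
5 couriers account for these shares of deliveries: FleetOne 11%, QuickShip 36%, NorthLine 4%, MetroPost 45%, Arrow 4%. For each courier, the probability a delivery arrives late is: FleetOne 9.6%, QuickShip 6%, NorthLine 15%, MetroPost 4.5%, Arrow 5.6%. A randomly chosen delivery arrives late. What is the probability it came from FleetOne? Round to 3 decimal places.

Unnormalized posteriors (prior × likelihood):
  FleetOne: 0.11 × 0.096 = 0.01056
  QuickShip: 0.36 × 0.06 = 0.0216
  NorthLine: 0.04 × 0.15 = 0.006
  MetroPost: 0.45 × 0.045 = 0.02025
  Arrow: 0.04 × 0.056 = 0.00224
Normalizing constant = 0.06065.
P(FleetOne | evidence) = 0.01056 / 0.06065 ≈ 0.174.

0.174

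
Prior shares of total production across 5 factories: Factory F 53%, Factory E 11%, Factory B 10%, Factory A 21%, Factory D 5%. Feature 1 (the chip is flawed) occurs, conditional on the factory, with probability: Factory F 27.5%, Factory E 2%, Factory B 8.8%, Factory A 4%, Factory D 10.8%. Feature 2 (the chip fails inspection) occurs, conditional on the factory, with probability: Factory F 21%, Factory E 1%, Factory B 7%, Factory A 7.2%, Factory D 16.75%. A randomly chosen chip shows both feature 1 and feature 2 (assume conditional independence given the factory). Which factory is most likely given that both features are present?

Factory F

Compute prior × likelihood for every hypothesis:
  Factory F: 0.53 × 0.275 × 0.21 = 0.0306075
  Factory E: 0.11 × 0.02 × 0.01 = 0.000022
  Factory B: 0.1 × 0.088 × 0.07 = 0.000616
  Factory A: 0.21 × 0.04 × 0.072 = 0.0006048
  Factory D: 0.05 × 0.108 × 0.1675 = 0.0009045
Normalizing constant = 0.0327548.
Largest term belongs to Factory F, so Factory F is most probable.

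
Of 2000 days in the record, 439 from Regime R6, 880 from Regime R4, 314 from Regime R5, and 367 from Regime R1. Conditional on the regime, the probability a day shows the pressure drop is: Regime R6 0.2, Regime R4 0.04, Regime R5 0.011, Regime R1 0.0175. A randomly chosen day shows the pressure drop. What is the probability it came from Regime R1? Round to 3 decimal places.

0.048

By Bayes' rule, posterior ∝ prior × likelihood:
  Regime R6: 0.2195 × 0.2 = 0.0439
  Regime R4: 0.44 × 0.04 = 0.0176
  Regime R5: 0.157 × 0.011 = 0.001727
  Regime R1: 0.1835 × 0.0175 = 0.00321125
Total = 0.06643825.
P(Regime R1 | evidence) = 0.00321125 / 0.06643825 ≈ 0.048.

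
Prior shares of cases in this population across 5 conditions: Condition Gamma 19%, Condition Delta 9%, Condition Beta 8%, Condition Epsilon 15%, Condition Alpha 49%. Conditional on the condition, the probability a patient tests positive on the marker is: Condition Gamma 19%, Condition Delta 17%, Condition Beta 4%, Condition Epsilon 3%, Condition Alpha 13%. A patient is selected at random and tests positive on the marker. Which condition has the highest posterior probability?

Condition Alpha

Prior × likelihood for each hypothesis:
  Condition Gamma: 0.19 × 0.19 = 0.0361
  Condition Delta: 0.09 × 0.17 = 0.0153
  Condition Beta: 0.08 × 0.04 = 0.0032
  Condition Epsilon: 0.15 × 0.03 = 0.0045
  Condition Alpha: 0.49 × 0.13 = 0.0637
Sum = 0.1228.
Largest term belongs to Condition Alpha, so Condition Alpha is most probable.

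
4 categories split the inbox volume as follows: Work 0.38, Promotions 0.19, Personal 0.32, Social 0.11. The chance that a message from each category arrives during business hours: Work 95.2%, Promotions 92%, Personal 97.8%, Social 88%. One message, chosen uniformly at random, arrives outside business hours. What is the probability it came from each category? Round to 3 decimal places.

Work 0.340, Promotions 0.283, Personal 0.131, Social 0.246

Taking complements, P(off-hours | each) = Work 0.048, Promotions 0.08, Personal 0.022, Social 0.12.
Compute prior × likelihood for every hypothesis:
  Work: 0.38 × 0.048 = 0.01824
  Promotions: 0.19 × 0.08 = 0.0152
  Personal: 0.32 × 0.022 = 0.00704
  Social: 0.11 × 0.12 = 0.0132
Sum = 0.05368.
P(Work | off-hours) = 0.01824/0.05368 ≈ 0.340
P(Promotions | off-hours) = 0.0152/0.05368 ≈ 0.283
P(Personal | off-hours) = 0.00704/0.05368 ≈ 0.131
P(Social | off-hours) = 0.0132/0.05368 ≈ 0.246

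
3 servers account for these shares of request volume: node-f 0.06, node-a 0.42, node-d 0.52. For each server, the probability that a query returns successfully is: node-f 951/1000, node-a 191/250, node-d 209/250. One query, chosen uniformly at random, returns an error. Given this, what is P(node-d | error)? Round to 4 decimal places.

0.4552

Taking complements, P(error | each) = node-f 0.049, node-a 0.236, node-d 0.164.
By Bayes' rule, posterior ∝ prior × likelihood:
  node-f: 0.06 × 0.049 = 0.00294
  node-a: 0.42 × 0.236 = 0.09912
  node-d: 0.52 × 0.164 = 0.08528
Normalizing constant = 0.18734.
P(node-d | evidence) = 0.08528 / 0.18734 ≈ 0.4552.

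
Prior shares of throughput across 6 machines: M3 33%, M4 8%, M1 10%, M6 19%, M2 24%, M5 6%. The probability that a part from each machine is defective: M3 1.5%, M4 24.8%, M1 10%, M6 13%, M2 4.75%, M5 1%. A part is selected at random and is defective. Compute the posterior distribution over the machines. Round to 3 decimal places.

Compute prior × likelihood for every hypothesis:
  M3: 0.33 × 0.015 = 0.00495
  M4: 0.08 × 0.248 = 0.01984
  M1: 0.1 × 0.1 = 0.01
  M6: 0.19 × 0.13 = 0.0247
  M2: 0.24 × 0.0475 = 0.0114
  M5: 0.06 × 0.01 = 0.0006
Normalizing constant = 0.07149.
P(M3 | defective) = 0.00495/0.07149 ≈ 0.069
P(M4 | defective) = 0.01984/0.07149 ≈ 0.278
P(M1 | defective) = 0.01/0.07149 ≈ 0.140
P(M6 | defective) = 0.0247/0.07149 ≈ 0.346
P(M2 | defective) = 0.0114/0.07149 ≈ 0.159
P(M5 | defective) = 0.0006/0.07149 ≈ 0.008
(Check: 0.069+0.278+0.140+0.346+0.159+0.008 = 1.000.)

M3 0.069, M4 0.278, M1 0.140, M6 0.346, M2 0.159, M5 0.008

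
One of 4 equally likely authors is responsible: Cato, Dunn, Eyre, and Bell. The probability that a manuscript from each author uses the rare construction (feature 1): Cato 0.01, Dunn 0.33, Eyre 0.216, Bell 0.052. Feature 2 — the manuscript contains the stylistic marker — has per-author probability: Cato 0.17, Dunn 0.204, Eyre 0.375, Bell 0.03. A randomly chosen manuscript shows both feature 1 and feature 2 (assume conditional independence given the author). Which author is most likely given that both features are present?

Eyre

Since the prior is uniform, the posterior is proportional to the likelihood:
  Cato: 0.01 × 0.17 = 0.0017
  Dunn: 0.33 × 0.204 = 0.06732
  Eyre: 0.216 × 0.375 = 0.081
  Bell: 0.052 × 0.03 = 0.00156
Total = 0.15158.
Largest term belongs to Eyre, so Eyre is most probable.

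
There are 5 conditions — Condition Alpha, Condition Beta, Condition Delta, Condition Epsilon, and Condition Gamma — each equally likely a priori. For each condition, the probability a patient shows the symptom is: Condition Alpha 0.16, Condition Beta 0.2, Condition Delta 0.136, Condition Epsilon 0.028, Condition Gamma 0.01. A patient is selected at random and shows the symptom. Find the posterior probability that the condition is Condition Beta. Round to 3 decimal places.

0.375

With a uniform prior (1/5 each), posterior ∝ likelihood:
  Condition Alpha: 0.16
  Condition Beta: 0.2
  Condition Delta: 0.136
  Condition Epsilon: 0.028
  Condition Gamma: 0.01
Total = 0.534.
P(Condition Beta | evidence) = 0.2 / 0.534 ≈ 0.375.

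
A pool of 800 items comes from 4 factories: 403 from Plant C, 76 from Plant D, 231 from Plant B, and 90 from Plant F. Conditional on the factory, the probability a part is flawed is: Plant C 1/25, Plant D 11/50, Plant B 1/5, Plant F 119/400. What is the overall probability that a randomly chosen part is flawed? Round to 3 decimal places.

0.132

Prior × likelihood for each hypothesis:
  Plant C: 0.50375 × 0.04 = 0.02015
  Plant D: 0.095 × 0.22 = 0.0209
  Plant B: 0.28875 × 0.2 = 0.05775
  Plant F: 0.1125 × 0.2975 = 0.03346875
P(flawed) = 0.02015 + 0.0209 + 0.05775 + 0.03346875 = 0.13226875 → 0.132.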